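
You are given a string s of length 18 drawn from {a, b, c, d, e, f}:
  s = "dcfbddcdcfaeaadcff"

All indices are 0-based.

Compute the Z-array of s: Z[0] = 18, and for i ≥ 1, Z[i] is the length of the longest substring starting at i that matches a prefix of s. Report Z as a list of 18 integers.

[18, 0, 0, 0, 1, 2, 0, 3, 0, 0, 0, 0, 0, 0, 3, 0, 0, 0]

Z[0]=18
i=1: fresh scan; Z[1]=0
i=2: fresh scan; Z[2]=0
i=3: fresh scan; Z[3]=0
i=4: fresh scan; Z[4]=1 grow→box=[4,5)
i=5: fresh scan; Z[5]=2 grow→box=[5,7)
i=6: min(r-i=1, Z[1]=0)=0; Z[6]=0
i=7: fresh scan; Z[7]=3 grow→box=[7,10)
i=8: min(r-i=2, Z[1]=0)=0; Z[8]=0
i=9: min(r-i=1, Z[2]=0)=0; Z[9]=0
i=10: fresh scan; Z[10]=0
i=11: fresh scan; Z[11]=0
i=12: fresh scan; Z[12]=0
i=13: fresh scan; Z[13]=0
i=14: fresh scan; Z[14]=3 grow→box=[14,17)
i=15: min(r-i=2, Z[1]=0)=0; Z[15]=0
i=16: min(r-i=1, Z[2]=0)=0; Z[16]=0
i=17: fresh scan; Z[17]=0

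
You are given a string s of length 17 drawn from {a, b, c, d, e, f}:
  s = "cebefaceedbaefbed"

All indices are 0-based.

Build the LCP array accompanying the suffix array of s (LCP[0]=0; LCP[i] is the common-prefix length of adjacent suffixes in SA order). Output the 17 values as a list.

[0, 1, 0, 1, 2, 0, 2, 0, 1, 0, 1, 2, 1, 1, 2, 0, 1]

rank→(start, suffix):
  0 → (5, 'aceedbaefbed')
  1 → (11, 'aefbed')
  2 → (10, 'baefbed')
  3 → (14, 'bed')
  4 → (2, 'befaceedbaefbed')
  5 → (0, 'cebefaceedbaefbed')
  6 → (6, 'ceedbaefbed')
  7 → (16, 'd')
  8 → (9, 'dbaefbed')
  9 → (1, 'ebefaceedbaefbed')
  10 → (15, 'ed')
  11 → (8, 'edbaefbed')
  12 → (7, 'eedbaefbed')
  13 → (3, 'efaceedbaefbed')
  14 → (12, 'efbed')
  15 → (4, 'faceedbaefbed')
  16 → (13, 'fbed')

SA = [5, 11, 10, 14, 2, 0, 6, 16, 9, 1, 15, 8, 7, 3, 12, 4, 13]
[i] adj suffixes → lcp
  [1] 5/11 → 1 ('a')
  [2] 11/10 → 0 ('')
  [3] 10/14 → 1 ('b')
  [4] 14/2 → 2 ('be')
  [5] 2/0 → 0 ('')
  [6] 0/6 → 2 ('ce')
  [7] 6/16 → 0 ('')
  [8] 16/9 → 1 ('d')
  [9] 9/1 → 0 ('')
  [10] 1/15 → 1 ('e')
  [11] 15/8 → 2 ('ed')
  [12] 8/7 → 1 ('e')
  [13] 7/3 → 1 ('e')
  [14] 3/12 → 2 ('ef')
  [15] 12/4 → 0 ('')
  [16] 4/13 → 1 ('f')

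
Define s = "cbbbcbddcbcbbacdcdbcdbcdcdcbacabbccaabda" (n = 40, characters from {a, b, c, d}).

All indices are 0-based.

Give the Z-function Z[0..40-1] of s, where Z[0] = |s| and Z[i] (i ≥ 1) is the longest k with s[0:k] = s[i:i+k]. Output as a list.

[40, 0, 0, 0, 2, 0, 0, 0, 2, 0, 3, 0, 0, 0, 1, 0, 1, 0, 0, 1, 0, 0, 1, 0, 1, 0, 2, 0, 0, 1, 0, 0, 0, 1, 1, 0, 0, 0, 0, 0]

Z[0]=40
i=1: outside box; Z[1]=0
i=2: outside box; Z[2]=0
i=3: outside box; Z[3]=0
i=4: outside box; Z[4]=2 scan→box=[4,6)
i=5: min(r-i=1, Z[1]=0)=0; Z[5]=0
i=6: outside box; Z[6]=0
i=7: outside box; Z[7]=0
i=8: outside box; Z[8]=2 scan→box=[8,10)
i=9: min(r-i=1, Z[1]=0)=0; Z[9]=0
i=10: outside box; Z[10]=3 scan→box=[10,13)
i=11: min(r-i=2, Z[1]=0)=0; Z[11]=0
i=12: min(r-i=1, Z[2]=0)=0; Z[12]=0
i=13: outside box; Z[13]=0
i=14: outside box; Z[14]=1 scan→box=[14,15)
i=15: outside box; Z[15]=0
i=16: outside box; Z[16]=1 scan→box=[16,17)
i=17: outside box; Z[17]=0
i=18: outside box; Z[18]=0
i=19: outside box; Z[19]=1 scan→box=[19,20)
i=20: outside box; Z[20]=0
i=21: outside box; Z[21]=0
i=22: outside box; Z[22]=1 scan→box=[22,23)
i=23: outside box; Z[23]=0
i=24: outside box; Z[24]=1 scan→box=[24,25)
i=25: outside box; Z[25]=0
i=26: outside box; Z[26]=2 scan→box=[26,28)
i=27: min(r-i=1, Z[1]=0)=0; Z[27]=0
i=28: outside box; Z[28]=0
i=29: outside box; Z[29]=1 scan→box=[29,30)
i=30: outside box; Z[30]=0
i=31: outside box; Z[31]=0
i=32: outside box; Z[32]=0
i=33: outside box; Z[33]=1 scan→box=[33,34)
i=34: outside box; Z[34]=1 scan→box=[34,35)
i=35: outside box; Z[35]=0
i=36: outside box; Z[36]=0
i=37: outside box; Z[37]=0
i=38: outside box; Z[38]=0
i=39: outside box; Z[39]=0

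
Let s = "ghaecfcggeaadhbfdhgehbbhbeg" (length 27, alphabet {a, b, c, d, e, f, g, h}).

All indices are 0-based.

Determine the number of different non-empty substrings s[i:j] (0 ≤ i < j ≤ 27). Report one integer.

355

sorted suffixes:
  #0 SA[0]=10  'aadhbfdhgehbbhbeg'
  #1 SA[1]=11  'adhbfdhgehbbhbeg'
  #2 SA[2]=2  'aecfcggeaadhbfdhgehbbhbeg'
  #3 SA[3]=21  'bbhbeg'
  #4 SA[4]=24  'beg'
  #5 SA[5]=14  'bfdhgehbbhbeg'
  #6 SA[6]=22  'bhbeg'
  #7 SA[7]=4  'cfcggeaadhbfdhgehbbhbeg'
  #8 SA[8]=6  'cggeaadhbfdhgehbbhbeg'
  #9 SA[9]=12  'dhbfdhgehbbhbeg'
  #10 SA[10]=16  'dhgehbbhbeg'
  #11 SA[11]=9  'eaadhbfdhgehbbhbeg'
  #12 SA[12]=3  'ecfcggeaadhbfdhgehbbhbeg'
  #13 SA[13]=25  'eg'
  #14 SA[14]=19  'ehbbhbeg'
  #15 SA[15]=5  'fcggeaadhbfdhgehbbhbeg'
  #16 SA[16]=15  'fdhgehbbhbeg'
  #17 SA[17]=26  'g'
  #18 SA[18]=8  'geaadhbfdhgehbbhbeg'
  #19 SA[19]=18  'gehbbhbeg'
  #20 SA[20]=7  'ggeaadhbfdhgehbbhbeg'
  #21 SA[21]=0  'ghaecfcggeaadhbfdhgehbbhbeg'
  #22 SA[22]=1  'haecfcggeaadhbfdhgehbbhbeg'
  #23 SA[23]=20  'hbbhbeg'
  #24 SA[24]=23  'hbeg'
  #25 SA[25]=13  'hbfdhgehbbhbeg'
  #26 SA[26]=17  'hgehbbhbeg'

SA = [10, 11, 2, 21, 24, 14, 22, 4, 6, 12, 16, 9, 3, 25, 19, 5, 15, 26, 8, 18, 7, 0, 1, 20, 23, 13, 17]
rank  pair      lcp
   1  s[10:],s[11:]  1  'a'
   2  s[11:],s[2:]  1  'a'
   3  s[2:],s[21:]  0  ''
   4  s[21:],s[24:]  1  'b'
   5  s[24:],s[14:]  1  'b'
   6  s[14:],s[22:]  1  'b'
   7  s[22:],s[4:]  0  ''
   8  s[4:],s[6:]  1  'c'
   9  s[6:],s[12:]  0  ''
  10  s[12:],s[16:]  2  'dh'
  11  s[16:],s[9:]  0  ''
  12  s[9:],s[3:]  1  'e'
  13  s[3:],s[25:]  1  'e'
  14  s[25:],s[19:]  1  'e'
  15  s[19:],s[5:]  0  ''
  16  s[5:],s[15:]  1  'f'
  17  s[15:],s[26:]  0  ''
  18  s[26:],s[8:]  1  'g'
  19  s[8:],s[18:]  2  'ge'
  20  s[18:],s[7:]  1  'g'
  21  s[7:],s[0:]  1  'g'
  22  s[0:],s[1:]  0  ''
  23  s[1:],s[20:]  1  'h'
  24  s[20:],s[23:]  2  'hb'
  25  s[23:],s[13:]  2  'hb'
  26  s[13:],s[17:]  1  'h'

n(n+1)/2 = 27·28/2 = 378
Σ LCP = 0 + 1 + 1 + 0 + 1 + 1 + 1 + 0 + 1 + 0 + 2 + 0 + 1 + 1 + 1 + 0 + 1 + 0 + 1 + 2 + 1 + 1 + 0 + 1 + 2 + 2 + 1 = 23
distinct = 378 − 23 = 355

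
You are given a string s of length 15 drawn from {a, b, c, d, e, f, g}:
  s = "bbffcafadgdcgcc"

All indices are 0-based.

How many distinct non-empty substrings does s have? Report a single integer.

rank→(start, suffix):
  0 → (7, 'adgdcgcc')
  1 → (5, 'afadgdcgcc')
  2 → (0, 'bbffcafadgdcgcc')
  3 → (1, 'bffcafadgdcgcc')
  4 → (14, 'c')
  5 → (4, 'cafadgdcgcc')
  6 → (13, 'cc')
  7 → (11, 'cgcc')
  8 → (10, 'dcgcc')
  9 → (8, 'dgdcgcc')
  10 → (6, 'fadgdcgcc')
  11 → (3, 'fcafadgdcgcc')
  12 → (2, 'ffcafadgdcgcc')
  13 → (12, 'gcc')
  14 → (9, 'gdcgcc')

SA = [7, 5, 0, 1, 14, 4, 13, 11, 10, 8, 6, 3, 2, 12, 9]
rank  pair      lcp
   1  s[7:],s[5:]  1  'a'
   2  s[5:],s[0:]  0  ''
   3  s[0:],s[1:]  1  'b'
   4  s[1:],s[14:]  0  ''
   5  s[14:],s[4:]  1  'c'
   6  s[4:],s[13:]  1  'c'
   7  s[13:],s[11:]  1  'c'
   8  s[11:],s[10:]  0  ''
   9  s[10:],s[8:]  1  'd'
  10  s[8:],s[6:]  0  ''
  11  s[6:],s[3:]  1  'f'
  12  s[3:],s[2:]  1  'f'
  13  s[2:],s[12:]  0  ''
  14  s[12:],s[9:]  1  'g'

n(n+1)/2 = 15·16/2 = 120
Σ LCP = 0 + 1 + 0 + 1 + 0 + 1 + 1 + 1 + 0 + 1 + 0 + 1 + 1 + 0 + 1 = 9
distinct = 120 − 9 = 111

111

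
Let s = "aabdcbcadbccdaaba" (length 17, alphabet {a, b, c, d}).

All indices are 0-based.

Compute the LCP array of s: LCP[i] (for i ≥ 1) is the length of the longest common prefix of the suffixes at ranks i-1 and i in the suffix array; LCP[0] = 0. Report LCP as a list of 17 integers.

rank | idx | suffix
   0 |  16 | a
   1 |  13 | aaba
   2 |   0 | aabdcbcadbccdaaba
   3 |  14 | aba
   4 |   1 | abdcbcadbccdaaba
   5 |   7 | adbccdaaba
   6 |  15 | ba
   7 |   5 | bcadbccdaaba
   8 |   9 | bccdaaba
   9 |   2 | bdcbcadbccdaaba
  10 |   6 | cadbccdaaba
  11 |   4 | cbcadbccdaaba
  12 |  10 | ccdaaba
  13 |  11 | cdaaba
  14 |  12 | daaba
  15 |   8 | dbccdaaba
  16 |   3 | dcbcadbccdaaba

SA = [16, 13, 0, 14, 1, 7, 15, 5, 9, 2, 6, 4, 10, 11, 12, 8, 3]
[i] adj suffixes → lcp
  [1] 16/13 → 1 ('a')
  [2] 13/0 → 3 ('aab')
  [3] 0/14 → 1 ('a')
  [4] 14/1 → 2 ('ab')
  [5] 1/7 → 1 ('a')
  [6] 7/15 → 0 ('')
  [7] 15/5 → 1 ('b')
  [8] 5/9 → 2 ('bc')
  [9] 9/2 → 1 ('b')
  [10] 2/6 → 0 ('')
  [11] 6/4 → 1 ('c')
  [12] 4/10 → 1 ('c')
  [13] 10/11 → 1 ('c')
  [14] 11/12 → 0 ('')
  [15] 12/8 → 1 ('d')
  [16] 8/3 → 1 ('d')

[0, 1, 3, 1, 2, 1, 0, 1, 2, 1, 0, 1, 1, 1, 0, 1, 1]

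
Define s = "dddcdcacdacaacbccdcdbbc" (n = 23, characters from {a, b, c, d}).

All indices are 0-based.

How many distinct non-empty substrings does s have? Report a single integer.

245

rank | idx | suffix
   0 |  11 | aacbccdcdbbc
   1 |   9 | acaacbccdcdbbc
   2 |  12 | acbccdcdbbc
   3 |   6 | acdacaacbccdcdbbc
   4 |  20 | bbc
   5 |  21 | bc
   6 |  14 | bccdcdbbc
   7 |  22 | c
   8 |  10 | caacbccdcdbbc
   9 |   5 | cacdacaacbccdcdbbc
  10 |  13 | cbccdcdbbc
  11 |  15 | ccdcdbbc
  12 |   7 | cdacaacbccdcdbbc
  13 |  18 | cdbbc
  14 |   3 | cdcacdacaacbccdcdbbc
  15 |  16 | cdcdbbc
  16 |   8 | dacaacbccdcdbbc
  17 |  19 | dbbc
  18 |   4 | dcacdacaacbccdcdbbc
  19 |  17 | dcdbbc
  20 |   2 | dcdcacdacaacbccdcdbbc
  21 |   1 | ddcdcacdacaacbccdcdbbc
  22 |   0 | dddcdcacdacaacbccdcdbbc

SA = [11, 9, 12, 6, 20, 21, 14, 22, 10, 5, 13, 15, 7, 18, 3, 16, 8, 19, 4, 17, 2, 1, 0]
rank  pair      lcp
   1  s[11:],s[9:]  1  'a'
   2  s[9:],s[12:]  2  'ac'
   3  s[12:],s[6:]  2  'ac'
   4  s[6:],s[20:]  0  ''
   5  s[20:],s[21:]  1  'b'
   6  s[21:],s[14:]  2  'bc'
   7  s[14:],s[22:]  0  ''
   8  s[22:],s[10:]  1  'c'
   9  s[10:],s[5:]  2  'ca'
  10  s[5:],s[13:]  1  'c'
  11  s[13:],s[15:]  1  'c'
  12  s[15:],s[7:]  1  'c'
  13  s[7:],s[18:]  2  'cd'
  14  s[18:],s[3:]  2  'cd'
  15  s[3:],s[16:]  3  'cdc'
  16  s[16:],s[8:]  0  ''
  17  s[8:],s[19:]  1  'd'
  18  s[19:],s[4:]  1  'd'
  19  s[4:],s[17:]  2  'dc'
  20  s[17:],s[2:]  3  'dcd'
  21  s[2:],s[1:]  1  'd'
  22  s[1:],s[0:]  2  'dd'

n(n+1)/2 = 23·24/2 = 276
Σ LCP = 0 + 1 + 2 + 2 + 0 + 1 + 2 + 0 + 1 + 2 + 1 + 1 + 1 + 2 + 2 + 3 + 0 + 1 + 1 + 2 + 3 + 1 + 2 = 31
distinct = 276 − 31 = 245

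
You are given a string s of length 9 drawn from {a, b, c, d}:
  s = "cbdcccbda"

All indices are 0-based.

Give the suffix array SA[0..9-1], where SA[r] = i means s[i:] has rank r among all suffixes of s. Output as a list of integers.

rank | idx | suffix
   0 |   8 | a
   1 |   6 | bda
   2 |   1 | bdcccbda
   3 |   5 | cbda
   4 |   0 | cbdcccbda
   5 |   4 | ccbda
   6 |   3 | cccbda
   7 |   7 | da
   8 |   2 | dcccbda

[8, 6, 1, 5, 0, 4, 3, 7, 2]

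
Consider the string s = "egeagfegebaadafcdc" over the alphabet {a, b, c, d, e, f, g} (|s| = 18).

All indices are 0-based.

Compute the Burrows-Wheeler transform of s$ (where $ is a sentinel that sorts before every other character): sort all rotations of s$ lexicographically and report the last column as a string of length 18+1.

rank  rotation             last
    0  $egeagfegebaadafcdc  c
    1  aadafcdc$egeagfegeb  b
    2  adafcdc$egeagfegeba  a
    3  afcdc$egeagfegebaad  d
    4  agfegebaadafcdc$ege  e
    5  baadafcdc$egeagfege  e
    6  c$egeagfegebaadafcd  d
    7  cdc$egeagfegebaadaf  f
    8  dafcdc$egeagfegebaa  a
    9  dc$egeagfegebaadafc  c
   10  eagfegebaadafcdc$eg  g
   11  ebaadafcdc$egeagfeg  g
   12  egeagfegebaadafcdc$  $
   13  egebaadafcdc$egeagf  f
   14  fcdc$egeagfegebaada  a
   15  fegebaadafcdc$egeag  g
   16  geagfegebaadafcdc$e  e
   17  gebaadafcdc$egeagfe  e
   18  gfegebaadafcdc$egea  a

cbadeedfacgg$fageea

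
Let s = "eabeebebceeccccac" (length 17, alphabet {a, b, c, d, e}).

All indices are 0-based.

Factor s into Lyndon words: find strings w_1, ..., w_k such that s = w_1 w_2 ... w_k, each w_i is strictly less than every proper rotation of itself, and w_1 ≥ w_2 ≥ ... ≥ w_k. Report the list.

["e", "abeebebceeccccac"]

emit factor 1: 'e' (i=0, period=1)
emit factor 2: 'abeebebceeccccac' (i=1, period=16)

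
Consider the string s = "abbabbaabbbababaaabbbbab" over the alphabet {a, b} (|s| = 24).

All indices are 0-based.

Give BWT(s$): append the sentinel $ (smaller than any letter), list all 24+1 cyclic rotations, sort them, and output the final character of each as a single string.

rank  rotation                   last
    0  $abbabbaabbbababaaabbbbab  b
    1  aaabbbbab$abbabbaabbbabab  b
    2  aabbbababaaabbbbab$abbabb  b
    3  aabbbbab$abbabbaabbbababa  a
    4  ab$abbabbaabbbababaaabbbb  b
    5  abaaabbbbab$abbabbaabbbab  b
    6  ababaaabbbbab$abbabbaabbb  b
    7  abbaabbbababaaabbbbab$abb  b
    8  abbabbaabbbababaaabbbbab$  $
    9  abbbababaaabbbbab$abbabba  a
   10  abbbbab$abbabbaabbbababaa  a
   11  b$abbabbaabbbababaaabbbba  a
   12  baaabbbbab$abbabbaabbbaba  a
   13  baabbbababaaabbbbab$abbab  b
   14  bab$abbabbaabbbababaaabbb  b
   15  babaaabbbbab$abbabbaabbba  a
   16  bababaaabbbbab$abbabbaabb  b
   17  babbaabbbababaaabbbbab$ab  b
   18  bbaabbbababaaabbbbab$abba  a
   19  bbab$abbabbaabbbababaaabb  b
   20  bbababaaabbbbab$abbabbaab  b
   21  bbabbaabbbababaaabbbbab$a  a
   22  bbbab$abbabbaabbbababaaab  b
   23  bbbababaaabbbbab$abbabbaa  a
   24  bbbbab$abbabbaabbbababaaa  a

bbbabbbb$aaaabbabbabbabaa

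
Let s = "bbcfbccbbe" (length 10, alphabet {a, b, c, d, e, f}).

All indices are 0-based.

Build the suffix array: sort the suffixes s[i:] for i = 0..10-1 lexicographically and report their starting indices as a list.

rank→(start, suffix):
  0 → (0, 'bbcfbccbbe')
  1 → (7, 'bbe')
  2 → (4, 'bccbbe')
  3 → (1, 'bcfbccbbe')
  4 → (8, 'be')
  5 → (6, 'cbbe')
  6 → (5, 'ccbbe')
  7 → (2, 'cfbccbbe')
  8 → (9, 'e')
  9 → (3, 'fbccbbe')

[0, 7, 4, 1, 8, 6, 5, 2, 9, 3]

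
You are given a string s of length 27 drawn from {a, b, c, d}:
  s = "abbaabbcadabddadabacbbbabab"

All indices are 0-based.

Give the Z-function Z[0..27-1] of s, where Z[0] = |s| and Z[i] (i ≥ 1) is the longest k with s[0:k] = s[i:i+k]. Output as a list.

Z[0]=27
i=1: fresh scan; Z[1]=0
i=2: fresh scan; Z[2]=0
i=3: fresh scan; Z[3]=1 extend→box=[3,4)
i=4: fresh scan; Z[4]=3 extend→box=[4,7)
i=5: min(r-i=2, Z[1]=0)=0; Z[5]=0
i=6: min(r-i=1, Z[2]=0)=0; Z[6]=0
i=7: fresh scan; Z[7]=0
i=8: fresh scan; Z[8]=1 extend→box=[8,9)
i=9: fresh scan; Z[9]=0
i=10: fresh scan; Z[10]=2 extend→box=[10,12)
i=11: min(r-i=1, Z[1]=0)=0; Z[11]=0
i=12: fresh scan; Z[12]=0
i=13: fresh scan; Z[13]=0
i=14: fresh scan; Z[14]=1 extend→box=[14,15)
i=15: fresh scan; Z[15]=0
i=16: fresh scan; Z[16]=2 extend→box=[16,18)
i=17: min(r-i=1, Z[1]=0)=0; Z[17]=0
i=18: fresh scan; Z[18]=1 extend→box=[18,19)
i=19: fresh scan; Z[19]=0
i=20: fresh scan; Z[20]=0
i=21: fresh scan; Z[21]=0
i=22: fresh scan; Z[22]=0
i=23: fresh scan; Z[23]=2 extend→box=[23,25)
i=24: min(r-i=1, Z[1]=0)=0; Z[24]=0
i=25: fresh scan; Z[25]=2 extend→box=[25,27)
i=26: min(r-i=1, Z[1]=0)=0; Z[26]=0

[27, 0, 0, 1, 3, 0, 0, 0, 1, 0, 2, 0, 0, 0, 1, 0, 2, 0, 1, 0, 0, 0, 0, 2, 0, 2, 0]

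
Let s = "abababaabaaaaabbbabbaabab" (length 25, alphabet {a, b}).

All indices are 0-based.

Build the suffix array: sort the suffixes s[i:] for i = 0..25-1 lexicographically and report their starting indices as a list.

rank | idx | suffix
   0 |   9 | aaaaabbbabbaabab
   1 |  10 | aaaabbbabbaabab
   2 |  11 | aaabbbabbaabab
   3 |   6 | aabaaaaabbbabbaabab
   4 |  20 | aabab
   5 |  12 | aabbbabbaabab
   6 |  23 | ab
   7 |   7 | abaaaaabbbabbaabab
   8 |   4 | abaabaaaaabbbabbaabab
   9 |  21 | abab
  10 |   2 | ababaabaaaaabbbabbaabab
  11 |   0 | abababaabaaaaabbbabbaabab
  12 |  17 | abbaabab
  13 |  13 | abbbabbaabab
  14 |  24 | b
  15 |   8 | baaaaabbbabbaabab
  16 |   5 | baabaaaaabbbabbaabab
  17 |  19 | baabab
  18 |  22 | bab
  19 |   3 | babaabaaaaabbbabbaabab
  20 |   1 | bababaabaaaaabbbabbaabab
  21 |  16 | babbaabab
  22 |  18 | bbaabab
  23 |  15 | bbabbaabab
  24 |  14 | bbbabbaabab

[9, 10, 11, 6, 20, 12, 23, 7, 4, 21, 2, 0, 17, 13, 24, 8, 5, 19, 22, 3, 1, 16, 18, 15, 14]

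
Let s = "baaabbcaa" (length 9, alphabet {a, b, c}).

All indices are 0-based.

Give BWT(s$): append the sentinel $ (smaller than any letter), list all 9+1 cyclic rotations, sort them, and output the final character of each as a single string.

aacbaa$abb

rank  rotation    last
    0  $baaabbcaa  a
    1  a$baaabbca  a
    2  aa$baaabbc  c
    3  aaabbcaa$b  b
    4  aabbcaa$ba  a
    5  abbcaa$baa  a
    6  baaabbcaa$  $
    7  bbcaa$baaa  a
    8  bcaa$baaab  b
    9  caa$baaabb  b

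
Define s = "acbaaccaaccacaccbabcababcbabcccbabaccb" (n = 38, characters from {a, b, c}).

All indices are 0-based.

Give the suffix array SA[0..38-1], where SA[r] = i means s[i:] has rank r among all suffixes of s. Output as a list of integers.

sorted suffixes:
  #0 SA[0]=3  'aaccaaccacaccbabcababcbabcccbabaccb'
  #1 SA[1]=7  'aaccacaccbabcababcbabcccbabaccb'
  #2 SA[2]=20  'ababcbabcccbabaccb'
  #3 SA[3]=32  'abaccb'
  #4 SA[4]=17  'abcababcbabcccbabaccb'
  #5 SA[5]=22  'abcbabcccbabaccb'
  #6 SA[6]=26  'abcccbabaccb'
  #7 SA[7]=11  'acaccbabcababcbabcccbabaccb'
  #8 SA[8]=0  'acbaaccaaccacaccbabcababcbabcccbabaccb'
  #9 SA[9]=4  'accaaccacaccbabcababcbabcccbabaccb'
  #10 SA[10]=8  'accacaccbabcababcbabcccbabaccb'
  #11 SA[11]=34  'accb'
  #12 SA[12]=13  'accbabcababcbabcccbabaccb'
  #13 SA[13]=37  'b'
  #14 SA[14]=2  'baaccaaccacaccbabcababcbabcccbabaccb'
  #15 SA[15]=31  'babaccb'
  #16 SA[16]=16  'babcababcbabcccbabaccb'
  #17 SA[17]=21  'babcbabcccbabaccb'
  #18 SA[18]=25  'babcccbabaccb'
  #19 SA[19]=33  'baccb'
  #20 SA[20]=18  'bcababcbabcccbabaccb'
  #21 SA[21]=23  'bcbabcccbabaccb'
  #22 SA[22]=27  'bcccbabaccb'
  #23 SA[23]=6  'caaccacaccbabcababcbabcccbabaccb'
  #24 SA[24]=19  'cababcbabcccbabaccb'
  #25 SA[25]=10  'cacaccbabcababcbabcccbabaccb'
  #26 SA[26]=12  'caccbabcababcbabcccbabaccb'
  #27 SA[27]=36  'cb'
  #28 SA[28]=1  'cbaaccaaccacaccbabcababcbabcccbabaccb'
  #29 SA[29]=30  'cbabaccb'
  #30 SA[30]=15  'cbabcababcbabcccbabaccb'
  #31 SA[31]=24  'cbabcccbabaccb'
  #32 SA[32]=5  'ccaaccacaccbabcababcbabcccbabaccb'
  #33 SA[33]=9  'ccacaccbabcababcbabcccbabaccb'
  #34 SA[34]=35  'ccb'
  #35 SA[35]=29  'ccbabaccb'
  #36 SA[36]=14  'ccbabcababcbabcccbabaccb'
  #37 SA[37]=28  'cccbabaccb'

[3, 7, 20, 32, 17, 22, 26, 11, 0, 4, 8, 34, 13, 37, 2, 31, 16, 21, 25, 33, 18, 23, 27, 6, 19, 10, 12, 36, 1, 30, 15, 24, 5, 9, 35, 29, 14, 28]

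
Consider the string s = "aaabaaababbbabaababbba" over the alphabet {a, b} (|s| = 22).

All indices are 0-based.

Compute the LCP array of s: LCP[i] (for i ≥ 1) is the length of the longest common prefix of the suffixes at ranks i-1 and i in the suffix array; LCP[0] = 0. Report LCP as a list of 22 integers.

[0, 1, 5, 2, 4, 8, 1, 4, 3, 7, 2, 5, 0, 2, 3, 2, 3, 6, 1, 3, 2, 4]

sorted suffixes:
  #0 SA[0]=21  'a'
  #1 SA[1]=0  'aaabaaababbbabaababbba'
  #2 SA[2]=4  'aaababbbabaababbba'
  #3 SA[3]=1  'aabaaababbbabaababbba'
  #4 SA[4]=14  'aababbba'
  #5 SA[5]=5  'aababbbabaababbba'
  #6 SA[6]=2  'abaaababbbabaababbba'
  #7 SA[7]=12  'abaababbba'
  #8 SA[8]=15  'ababbba'
  #9 SA[9]=6  'ababbbabaababbba'
  #10 SA[10]=17  'abbba'
  #11 SA[11]=8  'abbbabaababbba'
  #12 SA[12]=20  'ba'
  #13 SA[13]=3  'baaababbbabaababbba'
  #14 SA[14]=13  'baababbba'
  #15 SA[15]=11  'babaababbba'
  #16 SA[16]=16  'babbba'
  #17 SA[17]=7  'babbbabaababbba'
  #18 SA[18]=19  'bba'
  #19 SA[19]=10  'bbabaababbba'
  #20 SA[20]=18  'bbba'
  #21 SA[21]=9  'bbbabaababbba'

SA = [21, 0, 4, 1, 14, 5, 2, 12, 15, 6, 17, 8, 20, 3, 13, 11, 16, 7, 19, 10, 18, 9]
i: (SA[i-1],SA[i]) lcp shared
  1: (21,0) 1 'a'
  2: (0,4) 5 'aaaba'
  3: (4,1) 2 'aa'
  4: (1,14) 4 'aaba'
  5: (14,5) 8 'aababbba'
  6: (5,2) 1 'a'
  7: (2,12) 4 'abaa'
  8: (12,15) 3 'aba'
  9: (15,6) 7 'ababbba'
  10: (6,17) 2 'ab'
  11: (17,8) 5 'abbba'
  12: (8,20) 0 ''
  13: (20,3) 2 'ba'
  14: (3,13) 3 'baa'
  15: (13,11) 2 'ba'
  16: (11,16) 3 'bab'
  17: (16,7) 6 'babbba'
  18: (7,19) 1 'b'
  19: (19,10) 3 'bba'
  20: (10,18) 2 'bb'
  21: (18,9) 4 'bbba'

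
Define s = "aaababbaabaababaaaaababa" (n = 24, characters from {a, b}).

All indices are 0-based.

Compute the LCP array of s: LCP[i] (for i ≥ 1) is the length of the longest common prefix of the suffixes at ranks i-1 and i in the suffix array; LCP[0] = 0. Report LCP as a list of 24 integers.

[0, 1, 4, 3, 6, 2, 4, 6, 5, 1, 3, 4, 3, 5, 4, 2, 0, 2, 3, 5, 2, 4, 3, 1]

rank→(start, suffix):
  0 → (23, 'a')
  1 → (15, 'aaaaababa')
  2 → (16, 'aaaababa')
  3 → (17, 'aaababa')
  4 → (0, 'aaababbaabaababaaaaababa')
  5 → (7, 'aabaababaaaaababa')
  6 → (18, 'aababa')
  7 → (10, 'aababaaaaababa')
  8 → (1, 'aababbaabaababaaaaababa')
  9 → (21, 'aba')
  10 → (13, 'abaaaaababa')
  11 → (8, 'abaababaaaaababa')
  12 → (19, 'ababa')
  13 → (11, 'ababaaaaababa')
  14 → (2, 'ababbaabaababaaaaababa')
  15 → (4, 'abbaabaababaaaaababa')
  16 → (22, 'ba')
  17 → (14, 'baaaaababa')
  18 → (6, 'baabaababaaaaababa')
  19 → (9, 'baababaaaaababa')
  20 → (20, 'baba')
  21 → (12, 'babaaaaababa')
  22 → (3, 'babbaabaababaaaaababa')
  23 → (5, 'bbaabaababaaaaababa')

SA = [23, 15, 16, 17, 0, 7, 18, 10, 1, 21, 13, 8, 19, 11, 2, 4, 22, 14, 6, 9, 20, 12, 3, 5]
rank  pair      lcp
   1  s[23:],s[15:]  1  'a'
   2  s[15:],s[16:]  4  'aaaa'
   3  s[16:],s[17:]  3  'aaa'
   4  s[17:],s[0:]  6  'aaabab'
   5  s[0:],s[7:]  2  'aa'
   6  s[7:],s[18:]  4  'aaba'
   7  s[18:],s[10:]  6  'aababa'
   8  s[10:],s[1:]  5  'aabab'
   9  s[1:],s[21:]  1  'a'
  10  s[21:],s[13:]  3  'aba'
  11  s[13:],s[8:]  4  'abaa'
  12  s[8:],s[19:]  3  'aba'
  13  s[19:],s[11:]  5  'ababa'
  14  s[11:],s[2:]  4  'abab'
  15  s[2:],s[4:]  2  'ab'
  16  s[4:],s[22:]  0  ''
  17  s[22:],s[14:]  2  'ba'
  18  s[14:],s[6:]  3  'baa'
  19  s[6:],s[9:]  5  'baaba'
  20  s[9:],s[20:]  2  'ba'
  21  s[20:],s[12:]  4  'baba'
  22  s[12:],s[3:]  3  'bab'
  23  s[3:],s[5:]  1  'b'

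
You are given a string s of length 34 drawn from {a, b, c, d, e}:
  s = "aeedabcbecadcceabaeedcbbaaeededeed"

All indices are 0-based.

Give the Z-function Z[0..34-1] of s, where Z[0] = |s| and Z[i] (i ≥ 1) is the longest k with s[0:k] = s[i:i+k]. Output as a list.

[34, 0, 0, 0, 1, 0, 0, 0, 0, 0, 1, 0, 0, 0, 0, 1, 0, 4, 0, 0, 0, 0, 0, 0, 1, 4, 0, 0, 0, 0, 0, 0, 0, 0]

Z[0]=34
i=1: i≥r, start 0; Z[1]=0
i=2: i≥r, start 0; Z[2]=0
i=3: i≥r, start 0; Z[3]=0
i=4: i≥r, start 0; Z[4]=1 scan→box=[4,5)
i=5: i≥r, start 0; Z[5]=0
i=6: i≥r, start 0; Z[6]=0
i=7: i≥r, start 0; Z[7]=0
i=8: i≥r, start 0; Z[8]=0
i=9: i≥r, start 0; Z[9]=0
i=10: i≥r, start 0; Z[10]=1 scan→box=[10,11)
i=11: i≥r, start 0; Z[11]=0
i=12: i≥r, start 0; Z[12]=0
i=13: i≥r, start 0; Z[13]=0
i=14: i≥r, start 0; Z[14]=0
i=15: i≥r, start 0; Z[15]=1 scan→box=[15,16)
i=16: i≥r, start 0; Z[16]=0
i=17: i≥r, start 0; Z[17]=4 scan→box=[17,21)
i=18: min(r-i=3, Z[1]=0)=0; Z[18]=0
i=19: min(r-i=2, Z[2]=0)=0; Z[19]=0
i=20: min(r-i=1, Z[3]=0)=0; Z[20]=0
i=21: i≥r, start 0; Z[21]=0
i=22: i≥r, start 0; Z[22]=0
i=23: i≥r, start 0; Z[23]=0
i=24: i≥r, start 0; Z[24]=1 scan→box=[24,25)
i=25: i≥r, start 0; Z[25]=4 scan→box=[25,29)
i=26: min(r-i=3, Z[1]=0)=0; Z[26]=0
i=27: min(r-i=2, Z[2]=0)=0; Z[27]=0
i=28: min(r-i=1, Z[3]=0)=0; Z[28]=0
i=29: i≥r, start 0; Z[29]=0
i=30: i≥r, start 0; Z[30]=0
i=31: i≥r, start 0; Z[31]=0
i=32: i≥r, start 0; Z[32]=0
i=33: i≥r, start 0; Z[33]=0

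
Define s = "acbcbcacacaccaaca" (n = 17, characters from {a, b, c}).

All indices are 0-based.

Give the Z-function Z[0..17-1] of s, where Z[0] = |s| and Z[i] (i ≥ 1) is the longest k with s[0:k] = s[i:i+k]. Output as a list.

[17, 0, 0, 0, 0, 0, 2, 0, 2, 0, 2, 0, 0, 1, 2, 0, 1]

Z[0]=17
i=1: i≥r, start 0; Z[1]=0
i=2: i≥r, start 0; Z[2]=0
i=3: i≥r, start 0; Z[3]=0
i=4: i≥r, start 0; Z[4]=0
i=5: i≥r, start 0; Z[5]=0
i=6: i≥r, start 0; Z[6]=2 grow→box=[6,8)
i=7: min(r-i=1, Z[1]=0)=0; Z[7]=0
i=8: i≥r, start 0; Z[8]=2 grow→box=[8,10)
i=9: min(r-i=1, Z[1]=0)=0; Z[9]=0
i=10: i≥r, start 0; Z[10]=2 grow→box=[10,12)
i=11: min(r-i=1, Z[1]=0)=0; Z[11]=0
i=12: i≥r, start 0; Z[12]=0
i=13: i≥r, start 0; Z[13]=1 grow→box=[13,14)
i=14: i≥r, start 0; Z[14]=2 grow→box=[14,16)
i=15: min(r-i=1, Z[1]=0)=0; Z[15]=0
i=16: i≥r, start 0; Z[16]=1 grow→box=[16,17)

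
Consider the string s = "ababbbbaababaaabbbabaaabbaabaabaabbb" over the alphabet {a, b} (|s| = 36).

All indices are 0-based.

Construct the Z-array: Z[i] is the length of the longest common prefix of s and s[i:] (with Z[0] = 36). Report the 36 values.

Z[0]=36
i=1: outside box; Z[1]=0
i=2: outside box; Z[2]=2 scan→box=[2,4)
i=3: min(r-i=1, Z[1]=0)=0; Z[3]=0
i=4: outside box; Z[4]=0
i=5: outside box; Z[5]=0
i=6: outside box; Z[6]=0
i=7: outside box; Z[7]=1 scan→box=[7,8)
i=8: outside box; Z[8]=4 scan→box=[8,12)
i=9: min(r-i=3, Z[1]=0)=0; Z[9]=0
i=10: min(r-i=2, Z[2]=2)=2; Z[10]=3 scan→box=[10,13)
i=11: min(r-i=2, Z[1]=0)=0; Z[11]=0
i=12: min(r-i=1, Z[2]=2)=1; Z[12]=1
i=13: outside box; Z[13]=1 scan→box=[13,14)
i=14: outside box; Z[14]=2 scan→box=[14,16)
i=15: min(r-i=1, Z[1]=0)=0; Z[15]=0
i=16: outside box; Z[16]=0
i=17: outside box; Z[17]=0
i=18: outside box; Z[18]=3 scan→box=[18,21)
i=19: min(r-i=2, Z[1]=0)=0; Z[19]=0
i=20: min(r-i=1, Z[2]=2)=1; Z[20]=1
i=21: outside box; Z[21]=1 scan→box=[21,22)
i=22: outside box; Z[22]=2 scan→box=[22,24)
i=23: min(r-i=1, Z[1]=0)=0; Z[23]=0
i=24: outside box; Z[24]=0
i=25: outside box; Z[25]=1 scan→box=[25,26)
i=26: outside box; Z[26]=3 scan→box=[26,29)
i=27: min(r-i=2, Z[1]=0)=0; Z[27]=0
i=28: min(r-i=1, Z[2]=2)=1; Z[28]=1
i=29: outside box; Z[29]=3 scan→box=[29,32)
i=30: min(r-i=2, Z[1]=0)=0; Z[30]=0
i=31: min(r-i=1, Z[2]=2)=1; Z[31]=1
i=32: outside box; Z[32]=2 scan→box=[32,34)
i=33: min(r-i=1, Z[1]=0)=0; Z[33]=0
i=34: outside box; Z[34]=0
i=35: outside box; Z[35]=0

[36, 0, 2, 0, 0, 0, 0, 1, 4, 0, 3, 0, 1, 1, 2, 0, 0, 0, 3, 0, 1, 1, 2, 0, 0, 1, 3, 0, 1, 3, 0, 1, 2, 0, 0, 0]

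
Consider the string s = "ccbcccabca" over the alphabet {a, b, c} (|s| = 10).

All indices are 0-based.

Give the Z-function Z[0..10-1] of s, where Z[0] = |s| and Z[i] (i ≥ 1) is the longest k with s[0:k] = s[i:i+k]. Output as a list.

[10, 1, 0, 2, 2, 1, 0, 0, 1, 0]

Z[0]=10
i=1: i≥r, start 0; Z[1]=1 extend→box=[1,2)
i=2: i≥r, start 0; Z[2]=0
i=3: i≥r, start 0; Z[3]=2 extend→box=[3,5)
i=4: min(r-i=1, Z[1]=1)=1; Z[4]=2 extend→box=[4,6)
i=5: min(r-i=1, Z[1]=1)=1; Z[5]=1
i=6: i≥r, start 0; Z[6]=0
i=7: i≥r, start 0; Z[7]=0
i=8: i≥r, start 0; Z[8]=1 extend→box=[8,9)
i=9: i≥r, start 0; Z[9]=0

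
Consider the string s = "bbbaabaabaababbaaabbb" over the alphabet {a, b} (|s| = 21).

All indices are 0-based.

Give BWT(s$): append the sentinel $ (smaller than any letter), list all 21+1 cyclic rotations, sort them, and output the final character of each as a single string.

rank  rotation                last
    0  $bbbaabaabaababbaaabbb  b
    1  aaabbb$bbbaabaabaababb  b
    2  aabaabaababbaaabbb$bbb  b
    3  aabaababbaaabbb$bbbaab  b
    4  aababbaaabbb$bbbaabaab  b
    5  aabbb$bbbaabaabaababba  a
    6  abaabaababbaaabbb$bbba  a
    7  abaababbaaabbb$bbbaaba  a
    8  ababbaaabbb$bbbaabaaba  a
    9  abbaaabbb$bbbaabaabaab  b
   10  abbb$bbbaabaabaababbaa  a
   11  b$bbbaabaabaababbaaabb  b
   12  baaabbb$bbbaabaabaabab  b
   13  baabaabaababbaaabbb$bb  b
   14  baabaababbaaabbb$bbbaa  a
   15  baababbaaabbb$bbbaabaa  a
   16  babbaaabbb$bbbaabaabaa  a
   17  bb$bbbaabaabaababbaaab  b
   18  bbaaabbb$bbbaabaabaaba  a
   19  bbaabaabaababbaaabbb$b  b
   20  bbb$bbbaabaabaababbaaa  a
   21  bbbaabaabaababbaaabbb$  $

bbbbbaaaababbbaaababa$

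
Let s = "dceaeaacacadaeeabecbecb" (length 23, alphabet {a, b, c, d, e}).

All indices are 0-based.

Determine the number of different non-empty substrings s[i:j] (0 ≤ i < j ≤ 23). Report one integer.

246

rank | idx | suffix
   0 |   5 | aacacadaeeabecbecb
   1 |  15 | abecbecb
   2 |   6 | acacadaeeabecbecb
   3 |   8 | acadaeeabecbecb
   4 |  10 | adaeeabecbecb
   5 |   3 | aeaacacadaeeabecbecb
   6 |  12 | aeeabecbecb
   7 |  22 | b
   8 |  19 | becb
   9 |  16 | becbecb
  10 |   7 | cacadaeeabecbecb
  11 |   9 | cadaeeabecbecb
  12 |  21 | cb
  13 |  18 | cbecb
  14 |   1 | ceaeaacacadaeeabecbecb
  15 |  11 | daeeabecbecb
  16 |   0 | dceaeaacacadaeeabecbecb
  17 |   4 | eaacacadaeeabecbecb
  18 |  14 | eabecbecb
  19 |   2 | eaeaacacadaeeabecbecb
  20 |  20 | ecb
  21 |  17 | ecbecb
  22 |  13 | eeabecbecb

SA = [5, 15, 6, 8, 10, 3, 12, 22, 19, 16, 7, 9, 21, 18, 1, 11, 0, 4, 14, 2, 20, 17, 13]
i: (SA[i-1],SA[i]) lcp shared
  1: (5,15) 1 'a'
  2: (15,6) 1 'a'
  3: (6,8) 3 'aca'
  4: (8,10) 1 'a'
  5: (10,3) 1 'a'
  6: (3,12) 2 'ae'
  7: (12,22) 0 ''
  8: (22,19) 1 'b'
  9: (19,16) 4 'becb'
  10: (16,7) 0 ''
  11: (7,9) 2 'ca'
  12: (9,21) 1 'c'
  13: (21,18) 2 'cb'
  14: (18,1) 1 'c'
  15: (1,11) 0 ''
  16: (11,0) 1 'd'
  17: (0,4) 0 ''
  18: (4,14) 2 'ea'
  19: (14,2) 2 'ea'
  20: (2,20) 1 'e'
  21: (20,17) 3 'ecb'
  22: (17,13) 1 'e'

n(n+1)/2 = 23·24/2 = 276
Σ LCP = 0 + 1 + 1 + 3 + 1 + 1 + 2 + 0 + 1 + 4 + 0 + 2 + 1 + 2 + 1 + 0 + 1 + 0 + 2 + 2 + 1 + 3 + 1 = 30
distinct = 276 − 30 = 246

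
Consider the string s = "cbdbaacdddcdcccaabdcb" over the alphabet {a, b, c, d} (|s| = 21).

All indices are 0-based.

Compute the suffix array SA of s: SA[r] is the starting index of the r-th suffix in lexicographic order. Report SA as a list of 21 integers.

sorted suffixes:
  #0 SA[0]=15  'aabdcb'
  #1 SA[1]=4  'aacdddcdcccaabdcb'
  #2 SA[2]=16  'abdcb'
  #3 SA[3]=5  'acdddcdcccaabdcb'
  #4 SA[4]=20  'b'
  #5 SA[5]=3  'baacdddcdcccaabdcb'
  #6 SA[6]=1  'bdbaacdddcdcccaabdcb'
  #7 SA[7]=17  'bdcb'
  #8 SA[8]=14  'caabdcb'
  #9 SA[9]=19  'cb'
  #10 SA[10]=0  'cbdbaacdddcdcccaabdcb'
  #11 SA[11]=13  'ccaabdcb'
  #12 SA[12]=12  'cccaabdcb'
  #13 SA[13]=10  'cdcccaabdcb'
  #14 SA[14]=6  'cdddcdcccaabdcb'
  #15 SA[15]=2  'dbaacdddcdcccaabdcb'
  #16 SA[16]=18  'dcb'
  #17 SA[17]=11  'dcccaabdcb'
  #18 SA[18]=9  'dcdcccaabdcb'
  #19 SA[19]=8  'ddcdcccaabdcb'
  #20 SA[20]=7  'dddcdcccaabdcb'

[15, 4, 16, 5, 20, 3, 1, 17, 14, 19, 0, 13, 12, 10, 6, 2, 18, 11, 9, 8, 7]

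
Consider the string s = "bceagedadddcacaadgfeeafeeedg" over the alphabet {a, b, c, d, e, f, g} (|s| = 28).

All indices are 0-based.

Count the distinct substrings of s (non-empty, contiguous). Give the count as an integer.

375

sorted suffixes:
  #0 SA[0]=14  'aadgfeeafeeedg'
  #1 SA[1]=12  'acaadgfeeafeeedg'
  #2 SA[2]=7  'adddcacaadgfeeafeeedg'
  #3 SA[3]=15  'adgfeeafeeedg'
  #4 SA[4]=21  'afeeedg'
  #5 SA[5]=3  'agedadddcacaadgfeeafeeedg'
  #6 SA[6]=0  'bceagedadddcacaadgfeeafeeedg'
  #7 SA[7]=13  'caadgfeeafeeedg'
  #8 SA[8]=11  'cacaadgfeeafeeedg'
  #9 SA[9]=1  'ceagedadddcacaadgfeeafeeedg'
  #10 SA[10]=6  'dadddcacaadgfeeafeeedg'
  #11 SA[11]=10  'dcacaadgfeeafeeedg'
  #12 SA[12]=9  'ddcacaadgfeeafeeedg'
  #13 SA[13]=8  'dddcacaadgfeeafeeedg'
  #14 SA[14]=26  'dg'
  #15 SA[15]=16  'dgfeeafeeedg'
  #16 SA[16]=20  'eafeeedg'
  #17 SA[17]=2  'eagedadddcacaadgfeeafeeedg'
  #18 SA[18]=5  'edadddcacaadgfeeafeeedg'
  #19 SA[19]=25  'edg'
  #20 SA[20]=19  'eeafeeedg'
  #21 SA[21]=24  'eedg'
  #22 SA[22]=23  'eeedg'
  #23 SA[23]=18  'feeafeeedg'
  #24 SA[24]=22  'feeedg'
  #25 SA[25]=27  'g'
  #26 SA[26]=4  'gedadddcacaadgfeeafeeedg'
  #27 SA[27]=17  'gfeeafeeedg'

SA = [14, 12, 7, 15, 21, 3, 0, 13, 11, 1, 6, 10, 9, 8, 26, 16, 20, 2, 5, 25, 19, 24, 23, 18, 22, 27, 4, 17]
[i] adj suffixes → lcp
  [1] 14/12 → 1 ('a')
  [2] 12/7 → 1 ('a')
  [3] 7/15 → 2 ('ad')
  [4] 15/21 → 1 ('a')
  [5] 21/3 → 1 ('a')
  [6] 3/0 → 0 ('')
  [7] 0/13 → 0 ('')
  [8] 13/11 → 2 ('ca')
  [9] 11/1 → 1 ('c')
  [10] 1/6 → 0 ('')
  [11] 6/10 → 1 ('d')
  [12] 10/9 → 1 ('d')
  [13] 9/8 → 2 ('dd')
  [14] 8/26 → 1 ('d')
  [15] 26/16 → 2 ('dg')
  [16] 16/20 → 0 ('')
  [17] 20/2 → 2 ('ea')
  [18] 2/5 → 1 ('e')
  [19] 5/25 → 2 ('ed')
  [20] 25/19 → 1 ('e')
  [21] 19/24 → 2 ('ee')
  [22] 24/23 → 2 ('ee')
  [23] 23/18 → 0 ('')
  [24] 18/22 → 3 ('fee')
  [25] 22/27 → 0 ('')
  [26] 27/4 → 1 ('g')
  [27] 4/17 → 1 ('g')

n(n+1)/2 = 28·29/2 = 406
Σ LCP = 0 + 1 + 1 + 2 + 1 + 1 + 0 + 0 + 2 + 1 + 0 + 1 + 1 + 2 + 1 + 2 + 0 + 2 + 1 + 2 + 1 + 2 + 2 + 0 + 3 + 0 + 1 + 1 = 31
distinct = 406 − 31 = 375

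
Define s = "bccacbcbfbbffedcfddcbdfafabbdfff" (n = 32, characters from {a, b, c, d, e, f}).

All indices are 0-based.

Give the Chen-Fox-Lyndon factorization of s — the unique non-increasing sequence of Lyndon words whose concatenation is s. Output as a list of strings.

emit factor 1: 'bcc' (i=0, period=3)
emit factor 2: 'acbcbfbbffedcfddcbdfaf' (i=3, period=22)
emit factor 3: 'abbdfff' (i=25, period=7)

["bcc", "acbcbfbbffedcfddcbdfaf", "abbdfff"]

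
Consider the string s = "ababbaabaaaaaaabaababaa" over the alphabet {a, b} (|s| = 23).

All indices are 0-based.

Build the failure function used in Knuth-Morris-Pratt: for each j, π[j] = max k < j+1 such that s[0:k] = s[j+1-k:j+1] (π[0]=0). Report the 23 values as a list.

π[0] = 0
j=1 s[j]='b': π[1]=0 (border '')
j=2 s[j]='a': π[2]=1 (border 'a')
j=3 s[j]='b': π[3]=2 (border 'ab')
j=4 s[j]='b': k: 2→0; π[4]=0 (border '')
j=5 s[j]='a': π[5]=1 (border 'a')
j=6 s[j]='a': k: 1→0; π[6]=1 (border 'a')
j=7 s[j]='b': π[7]=2 (border 'ab')
j=8 s[j]='a': π[8]=3 (border 'aba')
j=9 s[j]='a': k: 3→1→0; π[9]=1 (border 'a')
j=10 s[j]='a': k: 1→0; π[10]=1 (border 'a')
j=11 s[j]='a': k: 1→0; π[11]=1 (border 'a')
j=12 s[j]='a': k: 1→0; π[12]=1 (border 'a')
j=13 s[j]='a': k: 1→0; π[13]=1 (border 'a')
j=14 s[j]='a': k: 1→0; π[14]=1 (border 'a')
j=15 s[j]='b': π[15]=2 (border 'ab')
j=16 s[j]='a': π[16]=3 (border 'aba')
j=17 s[j]='a': k: 3→1→0; π[17]=1 (border 'a')
j=18 s[j]='b': π[18]=2 (border 'ab')
j=19 s[j]='a': π[19]=3 (border 'aba')
j=20 s[j]='b': π[20]=4 (border 'abab')
j=21 s[j]='a': k: 4→2; π[21]=3 (border 'aba')
j=22 s[j]='a': k: 3→1→0; π[22]=1 (border 'a')

[0, 0, 1, 2, 0, 1, 1, 2, 3, 1, 1, 1, 1, 1, 1, 2, 3, 1, 2, 3, 4, 3, 1]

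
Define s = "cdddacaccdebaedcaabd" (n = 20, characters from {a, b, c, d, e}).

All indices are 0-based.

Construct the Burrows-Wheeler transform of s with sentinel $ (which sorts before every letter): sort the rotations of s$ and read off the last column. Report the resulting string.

rank  rotation               last
    0  $cdddacaccdebaedcaabd  d
    1  aabd$cdddacaccdebaedc  c
    2  abd$cdddacaccdebaedca  a
    3  acaccdebaedcaabd$cddd  d
    4  accdebaedcaabd$cdddac  c
    5  aedcaabd$cdddacaccdeb  b
    6  baedcaabd$cdddacaccde  e
    7  bd$cdddacaccdebaedcaa  a
    8  caabd$cdddacaccdebaed  d
    9  caccdebaedcaabd$cddda  a
   10  ccdebaedcaabd$cdddaca  a
   11  cdddacaccdebaedcaabd$  $
   12  cdebaedcaabd$cdddacac  c
   13  d$cdddacaccdebaedcaab  b
   14  dacaccdebaedcaabd$cdd  d
   15  dcaabd$cdddacaccdebae  e
   16  ddacaccdebaedcaabd$cd  d
   17  dddacaccdebaedcaabd$c  c
   18  debaedcaabd$cdddacacc  c
   19  ebaedcaabd$cdddacaccd  d
   20  edcaabd$cdddacaccdeba  a

dcadcbeadaa$cbdedccda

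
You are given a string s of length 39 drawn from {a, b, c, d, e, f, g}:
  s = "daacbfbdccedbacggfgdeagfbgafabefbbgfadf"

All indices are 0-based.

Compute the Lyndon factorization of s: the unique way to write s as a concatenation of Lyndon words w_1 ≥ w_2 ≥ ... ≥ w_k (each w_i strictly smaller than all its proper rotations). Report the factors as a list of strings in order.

emit factor 1: 'd' (i=0, period=1)
emit factor 2: 'aacbfbdccedbacggfgdeagfbgafabefbbgfadf' (i=1, period=38)

["d", "aacbfbdccedbacggfgdeagfbgafabefbbgfadf"]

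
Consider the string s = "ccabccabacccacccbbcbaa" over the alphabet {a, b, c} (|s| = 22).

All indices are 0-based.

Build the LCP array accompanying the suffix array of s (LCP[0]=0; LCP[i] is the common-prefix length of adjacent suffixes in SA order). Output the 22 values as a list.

rank→(start, suffix):
  0 → (21, 'a')
  1 → (20, 'aa')
  2 → (6, 'abacccacccbbcbaa')
  3 → (2, 'abccabacccacccbbcbaa')
  4 → (8, 'acccacccbbcbaa')
  5 → (12, 'acccbbcbaa')
  6 → (19, 'baa')
  7 → (7, 'bacccacccbbcbaa')
  8 → (16, 'bbcbaa')
  9 → (17, 'bcbaa')
  10 → (3, 'bccabacccacccbbcbaa')
  11 → (5, 'cabacccacccbbcbaa')
  12 → (1, 'cabccabacccacccbbcbaa')
  13 → (11, 'cacccbbcbaa')
  14 → (18, 'cbaa')
  15 → (15, 'cbbcbaa')
  16 → (4, 'ccabacccacccbbcbaa')
  17 → (0, 'ccabccabacccacccbbcbaa')
  18 → (10, 'ccacccbbcbaa')
  19 → (14, 'ccbbcbaa')
  20 → (9, 'cccacccbbcbaa')
  21 → (13, 'cccbbcbaa')

SA = [21, 20, 6, 2, 8, 12, 19, 7, 16, 17, 3, 5, 1, 11, 18, 15, 4, 0, 10, 14, 9, 13]
[i] adj suffixes → lcp
  [1] 21/20 → 1 ('a')
  [2] 20/6 → 1 ('a')
  [3] 6/2 → 2 ('ab')
  [4] 2/8 → 1 ('a')
  [5] 8/12 → 4 ('accc')
  [6] 12/19 → 0 ('')
  [7] 19/7 → 2 ('ba')
  [8] 7/16 → 1 ('b')
  [9] 16/17 → 1 ('b')
  [10] 17/3 → 2 ('bc')
  [11] 3/5 → 0 ('')
  [12] 5/1 → 3 ('cab')
  [13] 1/11 → 2 ('ca')
  [14] 11/18 → 1 ('c')
  [15] 18/15 → 2 ('cb')
  [16] 15/4 → 1 ('c')
  [17] 4/0 → 4 ('ccab')
  [18] 0/10 → 3 ('cca')
  [19] 10/14 → 2 ('cc')
  [20] 14/9 → 2 ('cc')
  [21] 9/13 → 3 ('ccc')

[0, 1, 1, 2, 1, 4, 0, 2, 1, 1, 2, 0, 3, 2, 1, 2, 1, 4, 3, 2, 2, 3]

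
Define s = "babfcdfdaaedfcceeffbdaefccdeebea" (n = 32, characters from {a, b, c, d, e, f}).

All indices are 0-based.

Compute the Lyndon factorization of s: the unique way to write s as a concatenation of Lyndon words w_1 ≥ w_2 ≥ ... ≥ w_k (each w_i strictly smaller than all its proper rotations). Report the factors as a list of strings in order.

["b", "abfcdfd", "aaedfcceeffbdaefccdeebe", "a"]

emit factor 1: 'b' (i=0, period=1)
emit factor 2: 'abfcdfd' (i=1, period=7)
emit factor 3: 'aaedfcceeffbdaefccdeebe' (i=8, period=23)
emit factor 4: 'a' (i=31, period=1)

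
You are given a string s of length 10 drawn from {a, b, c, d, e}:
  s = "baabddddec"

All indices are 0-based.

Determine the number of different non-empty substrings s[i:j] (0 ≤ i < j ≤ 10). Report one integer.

rank→(start, suffix):
  0 → (1, 'aabddddec')
  1 → (2, 'abddddec')
  2 → (0, 'baabddddec')
  3 → (3, 'bddddec')
  4 → (9, 'c')
  5 → (4, 'ddddec')
  6 → (5, 'dddec')
  7 → (6, 'ddec')
  8 → (7, 'dec')
  9 → (8, 'ec')

SA = [1, 2, 0, 3, 9, 4, 5, 6, 7, 8]
rank  pair      lcp
   1  s[1:],s[2:]  1  'a'
   2  s[2:],s[0:]  0  ''
   3  s[0:],s[3:]  1  'b'
   4  s[3:],s[9:]  0  ''
   5  s[9:],s[4:]  0  ''
   6  s[4:],s[5:]  3  'ddd'
   7  s[5:],s[6:]  2  'dd'
   8  s[6:],s[7:]  1  'd'
   9  s[7:],s[8:]  0  ''

n(n+1)/2 = 10·11/2 = 55
Σ LCP = 0 + 1 + 0 + 1 + 0 + 0 + 3 + 2 + 1 + 0 = 8
distinct = 55 − 8 = 47

47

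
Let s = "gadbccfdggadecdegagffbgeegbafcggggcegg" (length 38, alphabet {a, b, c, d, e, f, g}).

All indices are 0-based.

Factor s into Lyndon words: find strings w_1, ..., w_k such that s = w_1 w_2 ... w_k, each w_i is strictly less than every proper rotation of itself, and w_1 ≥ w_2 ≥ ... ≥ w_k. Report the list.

["g", "adbccfdggadecdegagffbgeegbafcggggcegg"]

emit factor 1: 'g' (i=0, period=1)
emit factor 2: 'adbccfdggadecdegagffbgeegbafcggggcegg' (i=1, period=37)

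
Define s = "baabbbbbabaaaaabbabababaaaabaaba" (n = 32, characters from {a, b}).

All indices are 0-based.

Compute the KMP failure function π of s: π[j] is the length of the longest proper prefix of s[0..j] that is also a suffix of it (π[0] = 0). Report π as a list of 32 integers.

[0, 0, 0, 1, 1, 1, 1, 1, 2, 1, 2, 3, 0, 0, 0, 1, 1, 2, 1, 2, 1, 2, 1, 2, 3, 0, 0, 1, 2, 3, 4, 2]

π[0] = 0
j=1 s[j]='a': π[1]=0 (border '')
j=2 s[j]='a': π[2]=0 (border '')
j=3 s[j]='b': π[3]=1 (border 'b')
j=4 s[j]='b': k: 1→0; π[4]=1 (border 'b')
j=5 s[j]='b': k: 1→0; π[5]=1 (border 'b')
j=6 s[j]='b': k: 1→0; π[6]=1 (border 'b')
j=7 s[j]='b': k: 1→0; π[7]=1 (border 'b')
j=8 s[j]='a': π[8]=2 (border 'ba')
j=9 s[j]='b': k: 2→0; π[9]=1 (border 'b')
j=10 s[j]='a': π[10]=2 (border 'ba')
j=11 s[j]='a': π[11]=3 (border 'baa')
j=12 s[j]='a': k: 3→0; π[12]=0 (border '')
j=13 s[j]='a': π[13]=0 (border '')
j=14 s[j]='a': π[14]=0 (border '')
j=15 s[j]='b': π[15]=1 (border 'b')
j=16 s[j]='b': k: 1→0; π[16]=1 (border 'b')
j=17 s[j]='a': π[17]=2 (border 'ba')
j=18 s[j]='b': k: 2→0; π[18]=1 (border 'b')
j=19 s[j]='a': π[19]=2 (border 'ba')
j=20 s[j]='b': k: 2→0; π[20]=1 (border 'b')
j=21 s[j]='a': π[21]=2 (border 'ba')
j=22 s[j]='b': k: 2→0; π[22]=1 (border 'b')
j=23 s[j]='a': π[23]=2 (border 'ba')
j=24 s[j]='a': π[24]=3 (border 'baa')
j=25 s[j]='a': k: 3→0; π[25]=0 (border '')
j=26 s[j]='a': π[26]=0 (border '')
j=27 s[j]='b': π[27]=1 (border 'b')
j=28 s[j]='a': π[28]=2 (border 'ba')
j=29 s[j]='a': π[29]=3 (border 'baa')
j=30 s[j]='b': π[30]=4 (border 'baab')
j=31 s[j]='a': k: 4→1; π[31]=2 (border 'ba')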